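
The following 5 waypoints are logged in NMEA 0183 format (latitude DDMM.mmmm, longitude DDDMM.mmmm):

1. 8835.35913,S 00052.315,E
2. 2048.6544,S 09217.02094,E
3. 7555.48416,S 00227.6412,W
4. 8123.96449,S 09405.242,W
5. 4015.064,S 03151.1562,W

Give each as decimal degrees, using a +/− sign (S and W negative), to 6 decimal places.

1. -88.589319, 0.871917
2. -20.810907, 92.283682
3. -75.924736, -2.460687
4. -81.399408, -94.087367
5. -40.251067, -31.852603

Point 1:
  Lat: split at 2 digits → 88° and 35.35913′; 88 + 35.35913/60 = 88.5893188
  hemisphere S, so the sign is −
  Longitude: degrees = first 3 digits = 0, minutes = 52.315; 0 + 52.315/60 = 0.8719167
  E → positive
Point 2:
  Latitude: split at 2 digits → 20° and 48.6544′; 20 + 48.6544/60 = 20.8109067
  S → negative
  Lon: degrees = first 3 digits = 92, minutes = 17.02094; 92 + 17.02094/60 = 92.2836823
  E → positive
Point 3:
  Lat: split at 2 digits → 75° and 55.48416′; 75 + 55.48416/60 = 75.9247360
  S ⇒ negate
  Longitude: split at 3 digits → 002° and 27.6412′; 2 + 27.6412/60 = 2.4606867
  hemisphere W, so the sign is −
Point 4:
  φ: degrees = first 2 digits = 81, minutes = 23.96449; 81 + 23.96449/60 = 81.3994082
  hemisphere S, so the sign is −
  Longitude: split at 3 digits → 094° and 5.242′; 94 + 5.242/60 = 94.0873667
  hemisphere W, so the sign is −
Point 5:
  Lat: degrees = first 2 digits = 40, minutes = 15.064; 40 + 15.064/60 = 40.2510667
  S ⇒ negate
  Lon: split at 3 digits → 031° and 51.1562′; 31 + 51.1562/60 = 31.8526033
  W → negative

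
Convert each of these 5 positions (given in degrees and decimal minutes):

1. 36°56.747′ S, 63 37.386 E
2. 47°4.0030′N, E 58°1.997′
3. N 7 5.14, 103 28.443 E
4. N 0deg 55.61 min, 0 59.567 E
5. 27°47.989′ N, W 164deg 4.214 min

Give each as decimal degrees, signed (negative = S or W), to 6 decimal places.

Point 1:
  Latitude: 56.747′ = 0.945783°; total 36.9457833
  S ⇒ negate
  Lon: 37.386′ = 0.623100°; total 63.6231000
  E ⇒ keep positive
Point 2:
  Lat: 47 + 4.003/60 = 47.0667167
  N → positive
  Longitude: 58 + 1.997/60 = 58.0332833
  E ⇒ keep positive
Point 3:
  Lat: 5.14′ = 0.085667°; total 7.0856667
  N → positive
  Lon: 103 + 28.443/60 = 103.4740500
  E ⇒ keep positive
Point 4:
  Latitude: 0 + 55.61/60 = 0.9268333
  N → positive
  Lon: 59.567′ = 0.992783°; total 0.9927833
  E → positive
Point 5:
  Latitude: 47.989′ = 0.799817°; total 27.7998167
  N → positive
  λ: 4.214′ = 0.070233°; total 164.0702333
  hemisphere W, so the sign is −

1. -36.945783, 63.623100
2. 47.066717, 58.033283
3. 7.085667, 103.474050
4. 0.926833, 0.992783
5. 27.799817, -164.070233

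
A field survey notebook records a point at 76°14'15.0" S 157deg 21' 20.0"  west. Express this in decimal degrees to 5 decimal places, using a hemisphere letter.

76.23750° S, 157.35556° W

Lat: 76 + 14/60 + 15/3600 = 76.237500
Lon: 157 + 21/60 + 20/3600 = 157.355556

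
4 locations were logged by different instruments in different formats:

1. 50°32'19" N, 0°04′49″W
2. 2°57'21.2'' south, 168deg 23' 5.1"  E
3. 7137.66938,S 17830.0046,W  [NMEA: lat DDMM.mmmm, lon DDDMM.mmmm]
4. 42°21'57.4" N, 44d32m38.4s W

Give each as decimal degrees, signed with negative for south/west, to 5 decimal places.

Point 1:
  φ: 50 + 32/60 + 19/3600 = 50.538611
  N → positive
  Longitude: 4′ + 49″ = 4.81667′; 0 + 4.81667/60 = 0.080278
  W → negative
Point 2:
  Lat: 57′ + 21.2″ = 57.35333′; 2 + 57.35333/60 = 2.955889
  S ⇒ negate
  λ: 23′ + 5.1″ = 23.08500′; 168 + 23.08500/60 = 168.384750
  E ⇒ keep positive
Point 3:
  Lat: split at 2 digits → 71° and 37.66938′; 71 + 37.66938/60 = 71.627823
  S ⇒ negate
  Lon: split at 3 digits → 178° and 30.0046′; 178 + 30.0046/60 = 178.500077
  W ⇒ negate
Point 4:
  Latitude: 42° + 21/60 + 57.4/3600 = 42 + 0.350000 + 0.015944 = 42.365944
  N ⇒ keep positive
  λ: 44° + 32/60 + 38.4/3600 = 44 + 0.533333 + 0.010667 = 44.544000
  W → negative

1. 50.53861, -0.08028
2. -2.95589, 168.38475
3. -71.62782, -178.50008
4. 42.36594, -44.54400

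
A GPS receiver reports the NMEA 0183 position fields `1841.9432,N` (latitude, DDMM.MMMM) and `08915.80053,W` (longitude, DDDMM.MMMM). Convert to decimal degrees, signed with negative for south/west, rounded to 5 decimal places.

Latitude: degrees = first 2 digits = 18, minutes = 41.9432; 18 + 41.9432/60 = 18.699053
N ⇒ keep positive
Lon: degrees = first 3 digits = 89, minutes = 15.80053; 89 + 15.80053/60 = 89.263342
hemisphere W, so the sign is −

18.69905, -89.26334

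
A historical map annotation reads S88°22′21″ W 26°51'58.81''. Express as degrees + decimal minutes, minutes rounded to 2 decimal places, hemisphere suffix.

Latitude: seconds/60 = 0.35000; minutes = 22 + 0.35000 = 22.3500
Lon: seconds/60 = 0.98017; minutes = 51 + 0.98017 = 51.9802

88° 22.35′ S, 26° 51.98′ W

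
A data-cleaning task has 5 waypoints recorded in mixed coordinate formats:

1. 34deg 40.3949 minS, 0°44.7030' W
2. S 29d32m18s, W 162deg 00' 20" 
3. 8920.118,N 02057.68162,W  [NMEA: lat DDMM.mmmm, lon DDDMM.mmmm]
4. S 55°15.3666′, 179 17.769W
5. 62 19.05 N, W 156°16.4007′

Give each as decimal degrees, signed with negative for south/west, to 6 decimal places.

Point 1:
  Lat: 34 + 40.3949/60 = 34.6732483
  hemisphere S, so the sign is −
  Longitude: 0 + 44.703/60 = 0.7450500
  hemisphere W, so the sign is −
Point 2:
  Latitude: 32′ + 18″ = 32.30000′; 29 + 32.30000/60 = 29.5383333
  S → negative
  Lon: 162° + 0/60 + 20/3600 = 162 + 0.000000 + 0.005556 = 162.0055556
  W ⇒ negate
Point 3:
  φ: split at 2 digits → 89° and 20.118′; 89 + 20.118/60 = 89.3353000
  N → positive
  Longitude: split at 3 digits → 020° and 57.68162′; 20 + 57.68162/60 = 20.9613603
  W → negative
Point 4:
  φ: 15.3666′ = 0.256110°; total 55.2561100
  S ⇒ negate
  Longitude: 179 + 17.769/60 = 179.2961500
  W → negative
Point 5:
  φ: 62 + 19.05/60 = 62.3175000
  N ⇒ keep positive
  Lon: 156 + 16.4007/60 = 156.2733450
  W → negative

1. -34.673248, -0.745050
2. -29.538333, -162.005556
3. 89.335300, -20.961360
4. -55.256110, -179.296150
5. 62.317500, -156.273345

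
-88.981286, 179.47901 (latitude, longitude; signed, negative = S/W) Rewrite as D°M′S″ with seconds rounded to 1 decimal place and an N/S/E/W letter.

Latitude is negative → S; |value| = 88.981286
φ: 0.981286° → 58.87716′; 0.87716 × 60 = 52.630″
Longitude: 0.479010 × 60 = 28.74060′ → 28′, remainder × 60 = 44.436″

88°58′52.6″ S, 179°28′44.4″ E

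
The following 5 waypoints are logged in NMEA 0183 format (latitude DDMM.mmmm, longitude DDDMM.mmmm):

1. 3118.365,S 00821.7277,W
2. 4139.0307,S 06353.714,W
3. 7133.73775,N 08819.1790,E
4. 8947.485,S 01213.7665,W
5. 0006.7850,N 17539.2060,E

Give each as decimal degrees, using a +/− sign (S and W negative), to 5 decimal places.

1. -31.30608, -8.36213
2. -41.65051, -63.89523
3. 71.56230, 88.31965
4. -89.79142, -12.22944
5. 0.11308, 175.65343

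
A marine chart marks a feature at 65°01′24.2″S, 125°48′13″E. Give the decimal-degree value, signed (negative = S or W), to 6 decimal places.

-65.023389, 125.803611

Latitude: 65° + 1/60 + 24.2/3600 = 65 + 0.016667 + 0.006722 = 65.0233889
S → negative
Longitude: 125° + 48/60 + 13/3600 = 125 + 0.800000 + 0.003611 = 125.8036111
E → positive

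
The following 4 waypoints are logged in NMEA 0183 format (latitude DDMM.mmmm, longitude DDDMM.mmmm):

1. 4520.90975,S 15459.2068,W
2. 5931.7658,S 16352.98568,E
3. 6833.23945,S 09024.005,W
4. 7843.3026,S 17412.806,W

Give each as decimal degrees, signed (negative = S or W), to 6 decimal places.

Point 1:
  φ: degrees = first 2 digits = 45, minutes = 20.90975; 45 + 20.90975/60 = 45.3484958
  S → negative
  Longitude: split at 3 digits → 154° and 59.2068′; 154 + 59.2068/60 = 154.9867800
  W ⇒ negate
Point 2:
  φ: degrees = first 2 digits = 59, minutes = 31.7658; 59 + 31.7658/60 = 59.5294300
  S ⇒ negate
  λ: split at 3 digits → 163° and 52.98568′; 163 + 52.98568/60 = 163.8830947
  E → positive
Point 3:
  φ: split at 2 digits → 68° and 33.23945′; 68 + 33.23945/60 = 68.5539908
  S → negative
  Lon: degrees = first 3 digits = 90, minutes = 24.005; 90 + 24.005/60 = 90.4000833
  W → negative
Point 4:
  φ: split at 2 digits → 78° and 43.3026′; 78 + 43.3026/60 = 78.7217100
  hemisphere S, so the sign is −
  Longitude: degrees = first 3 digits = 174, minutes = 12.806; 174 + 12.806/60 = 174.2134333
  W → negative

1. -45.348496, -154.986780
2. -59.529430, 163.883095
3. -68.553991, -90.400083
4. -78.721710, -174.213433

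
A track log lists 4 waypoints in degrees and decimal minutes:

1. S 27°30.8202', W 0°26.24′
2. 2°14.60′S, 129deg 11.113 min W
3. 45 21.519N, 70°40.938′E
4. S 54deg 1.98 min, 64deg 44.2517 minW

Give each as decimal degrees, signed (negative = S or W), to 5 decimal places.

Point 1:
  Latitude: 30.8202′ = 0.513670°; total 27.513670
  S ⇒ negate
  Lon: 26.24′ = 0.437333°; total 0.437333
  W ⇒ negate
Point 2:
  φ: 14.6′ = 0.243333°; total 2.243333
  S ⇒ negate
  λ: 129 + 11.113/60 = 129.185217
  hemisphere W, so the sign is −
Point 3:
  φ: 21.519′ = 0.358650°; total 45.358650
  N → positive
  Longitude: 70 + 40.938/60 = 70.682300
  E → positive
Point 4:
  φ: 54 + 1.98/60 = 54.033000
  S ⇒ negate
  Lon: 44.2517′ = 0.737528°; total 64.737528
  W ⇒ negate

1. -27.51367, -0.43733
2. -2.24333, -129.18522
3. 45.35865, 70.68230
4. -54.03300, -64.73753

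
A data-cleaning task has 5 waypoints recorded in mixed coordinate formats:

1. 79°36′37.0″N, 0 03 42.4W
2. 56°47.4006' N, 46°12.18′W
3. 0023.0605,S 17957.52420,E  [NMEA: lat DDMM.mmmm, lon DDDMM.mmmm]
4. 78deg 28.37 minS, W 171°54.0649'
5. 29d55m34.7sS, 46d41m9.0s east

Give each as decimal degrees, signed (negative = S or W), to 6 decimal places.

Point 1:
  Lat: 79 + 36/60 + 37/3600 = 79.6102778
  N ⇒ keep positive
  Lon: 3′ + 42.4″ = 3.70667′; 0 + 3.70667/60 = 0.0617778
  W ⇒ negate
Point 2:
  φ: 47.4006′ = 0.790010°; total 56.7900100
  N ⇒ keep positive
  Lon: 12.18′ = 0.203000°; total 46.2030000
  W → negative
Point 3:
  φ: degrees = first 2 digits = 0, minutes = 23.0605; 0 + 23.0605/60 = 0.3843417
  S ⇒ negate
  Lon: split at 3 digits → 179° and 57.5242′; 179 + 57.5242/60 = 179.9587367
  E → positive
Point 4:
  Latitude: 28.37′ = 0.472833°; total 78.4728333
  S → negative
  Lon: 54.0649′ = 0.901082°; total 171.9010817
  W → negative
Point 5:
  φ: 29 + 55/60 + 34.7/3600 = 29.9263056
  S → negative
  Longitude: 46 + 41/60 + 9/3600 = 46.6858333
  E ⇒ keep positive

1. 79.610278, -0.061778
2. 56.790010, -46.203000
3. -0.384342, 179.958737
4. -78.472833, -171.901082
5. -29.926306, 46.685833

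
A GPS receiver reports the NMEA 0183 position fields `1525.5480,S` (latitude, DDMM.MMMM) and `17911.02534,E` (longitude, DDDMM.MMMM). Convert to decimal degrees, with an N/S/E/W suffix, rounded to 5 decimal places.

15.42580° S, 179.18376° E

φ: split at 2 digits → 15° and 25.548′; 15 + 25.548/60 = 15.425800
Longitude: split at 3 digits → 179° and 11.02534′; 179 + 11.02534/60 = 179.183756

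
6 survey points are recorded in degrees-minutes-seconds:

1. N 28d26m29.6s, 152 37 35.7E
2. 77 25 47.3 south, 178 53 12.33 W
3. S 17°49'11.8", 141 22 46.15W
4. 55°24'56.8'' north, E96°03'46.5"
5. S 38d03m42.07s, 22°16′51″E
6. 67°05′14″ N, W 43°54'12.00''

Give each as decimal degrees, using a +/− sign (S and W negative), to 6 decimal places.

Point 1:
  Latitude: 28 + 26/60 + 29.6/3600 = 28.4415556
  N → positive
  Lon: 152° + 37/60 + 35.7/3600 = 152 + 0.616667 + 0.009917 = 152.6265833
  E → positive
Point 2:
  Lat: 77 + 25/60 + 47.3/3600 = 77.4298056
  hemisphere S, so the sign is −
  λ: 178 + 53/60 + 12.33/3600 = 178.8867583
  W → negative
Point 3:
  Latitude: 17 + 49/60 + 11.8/3600 = 17.8199444
  hemisphere S, so the sign is −
  Lon: 22′ + 46.15″ = 22.76917′; 141 + 22.76917/60 = 141.3794861
  W ⇒ negate
Point 4:
  Lat: 55° + 24/60 + 56.8/3600 = 55 + 0.400000 + 0.015778 = 55.4157778
  N → positive
  λ: 96 + 3/60 + 46.5/3600 = 96.0629167
  E ⇒ keep positive
Point 5:
  Latitude: 38 + 3/60 + 42.07/3600 = 38.0616861
  hemisphere S, so the sign is −
  Lon: 16′ + 51″ = 16.85000′; 22 + 16.85000/60 = 22.2808333
  E ⇒ keep positive
Point 6:
  Lat: 67 + 5/60 + 14/3600 = 67.0872222
  N → positive
  Longitude: 54′ + 12″ = 54.20000′; 43 + 54.20000/60 = 43.9033333
  W ⇒ negate

1. 28.441556, 152.626583
2. -77.429806, -178.886758
3. -17.819944, -141.379486
4. 55.415778, 96.062917
5. -38.061686, 22.280833
6. 67.087222, -43.903333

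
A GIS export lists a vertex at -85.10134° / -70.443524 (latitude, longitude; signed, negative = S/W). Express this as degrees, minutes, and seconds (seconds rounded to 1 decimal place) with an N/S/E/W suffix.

Latitude is negative → S; |value| = 85.101340
Latitude: 0.101340 × 60 = 6.08040′ → 6′, remainder × 60 = 4.824″
Longitude is negative → W; |value| = 70.443524
Lon: 0.443524° → 26.61144′; 0.61144 × 60 = 36.686″

85°06′4.8″ S, 70°26′36.7″ W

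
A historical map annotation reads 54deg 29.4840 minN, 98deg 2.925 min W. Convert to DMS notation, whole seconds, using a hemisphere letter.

54°29′29″ N, 98°02′56″ W

φ: fractional minutes 0.48400 × 60 = 29.04″
λ: 2.92500′ → 2′ and 0.92500 × 60 = 55.50″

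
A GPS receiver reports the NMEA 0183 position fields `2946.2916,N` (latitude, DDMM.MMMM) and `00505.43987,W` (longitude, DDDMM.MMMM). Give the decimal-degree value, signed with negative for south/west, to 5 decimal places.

29.77153, -5.09066

φ: degrees = first 2 digits = 29, minutes = 46.2916; 29 + 46.2916/60 = 29.771527
N ⇒ keep positive
Longitude: split at 3 digits → 005° and 5.43987′; 5 + 5.43987/60 = 5.090665
hemisphere W, so the sign is −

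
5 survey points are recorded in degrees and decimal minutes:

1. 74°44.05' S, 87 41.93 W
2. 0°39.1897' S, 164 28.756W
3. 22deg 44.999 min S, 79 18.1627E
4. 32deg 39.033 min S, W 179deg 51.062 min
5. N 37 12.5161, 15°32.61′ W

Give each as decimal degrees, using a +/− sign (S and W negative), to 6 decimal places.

1. -74.734167, -87.698833
2. -0.653162, -164.479267
3. -22.749983, 79.302712
4. -32.650550, -179.851033
5. 37.208602, -15.543500

Point 1:
  φ: 74 + 44.05/60 = 74.7341667
  S ⇒ negate
  λ: 41.93′ = 0.698833°; total 87.6988333
  W ⇒ negate
Point 2:
  φ: 0 + 39.1897/60 = 0.6531617
  hemisphere S, so the sign is −
  Lon: 164 + 28.756/60 = 164.4792667
  hemisphere W, so the sign is −
Point 3:
  Lat: 22 + 44.999/60 = 22.7499833
  S → negative
  Longitude: 18.1627′ = 0.302712°; total 79.3027117
  E → positive
Point 4:
  Lat: 32 + 39.033/60 = 32.6505500
  S ⇒ negate
  Longitude: 179 + 51.062/60 = 179.8510333
  W ⇒ negate
Point 5:
  Latitude: 12.5161′ = 0.208602°; total 37.2086017
  N ⇒ keep positive
  Lon: 15 + 32.61/60 = 15.5435000
  hemisphere W, so the sign is −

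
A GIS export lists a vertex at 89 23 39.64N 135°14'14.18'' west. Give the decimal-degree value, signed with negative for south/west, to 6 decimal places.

Lat: 23′ + 39.64″ = 23.66067′; 89 + 23.66067/60 = 89.3943444
N → positive
Lon: 135° + 14/60 + 14.18/3600 = 135 + 0.233333 + 0.003939 = 135.2372722
hemisphere W, so the sign is −

89.394344, -135.237272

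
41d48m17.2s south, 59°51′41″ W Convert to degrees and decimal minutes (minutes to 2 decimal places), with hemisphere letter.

41° 48.29′ S, 59° 51.68′ W

Latitude: 48 + 17.2/60 = 48.2867′
Longitude: 51 + 41/60 = 51.6833′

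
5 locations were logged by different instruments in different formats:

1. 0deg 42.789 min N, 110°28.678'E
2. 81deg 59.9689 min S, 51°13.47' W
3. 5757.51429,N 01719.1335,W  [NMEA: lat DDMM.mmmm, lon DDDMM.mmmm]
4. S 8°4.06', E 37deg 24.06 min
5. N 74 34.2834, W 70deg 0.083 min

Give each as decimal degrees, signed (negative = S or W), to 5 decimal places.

1. 0.71315, 110.47797
2. -81.99948, -51.22450
3. 57.95857, -17.31889
4. -8.06767, 37.40100
5. 74.57139, -70.00138

Point 1:
  φ: 42.789′ = 0.713150°; total 0.713150
  N ⇒ keep positive
  Longitude: 28.678′ = 0.477967°; total 110.477967
  E → positive
Point 2:
  Lat: 59.9689′ = 0.999482°; total 81.999482
  S ⇒ negate
  λ: 51 + 13.47/60 = 51.224500
  W → negative
Point 3:
  Lat: degrees = first 2 digits = 57, minutes = 57.51429; 57 + 57.51429/60 = 57.958572
  N → positive
  Lon: degrees = first 3 digits = 17, minutes = 19.1335; 17 + 19.1335/60 = 17.318892
  W → negative
Point 4:
  Lat: 8 + 4.06/60 = 8.067667
  S → negative
  λ: 24.06′ = 0.401000°; total 37.401000
  E → positive
Point 5:
  φ: 34.2834′ = 0.571390°; total 74.571390
  N → positive
  λ: 70 + 0.083/60 = 70.001383
  hemisphere W, so the sign is −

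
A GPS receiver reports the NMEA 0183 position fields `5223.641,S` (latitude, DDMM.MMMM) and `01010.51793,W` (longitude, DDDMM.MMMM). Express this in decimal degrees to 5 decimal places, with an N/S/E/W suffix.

52.39402° S, 10.17530° W

Latitude: split at 2 digits → 52° and 23.641′; 52 + 23.641/60 = 52.394017
Lon: split at 3 digits → 010° and 10.51793′; 10 + 10.51793/60 = 10.175299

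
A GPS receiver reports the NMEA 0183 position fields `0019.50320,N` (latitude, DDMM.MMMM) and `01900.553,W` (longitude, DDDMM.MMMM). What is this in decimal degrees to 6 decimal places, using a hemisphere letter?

0.325053° N, 19.009217° W

φ: split at 2 digits → 00° and 19.5032′; 0 + 19.5032/60 = 0.3250533
λ: degrees = first 3 digits = 19, minutes = 0.553; 19 + 0.553/60 = 19.0092167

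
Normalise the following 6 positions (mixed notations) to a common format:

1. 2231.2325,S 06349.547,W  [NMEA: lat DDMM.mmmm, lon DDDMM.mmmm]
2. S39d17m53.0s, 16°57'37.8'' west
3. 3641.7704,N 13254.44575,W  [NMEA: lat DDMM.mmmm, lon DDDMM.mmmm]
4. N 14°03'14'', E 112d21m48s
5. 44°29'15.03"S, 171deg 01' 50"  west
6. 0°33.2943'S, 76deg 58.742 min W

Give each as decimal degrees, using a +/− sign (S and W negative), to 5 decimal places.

Point 1:
  φ: split at 2 digits → 22° and 31.2325′; 22 + 31.2325/60 = 22.520542
  S → negative
  λ: split at 3 digits → 063° and 49.547′; 63 + 49.547/60 = 63.825783
  W → negative
Point 2:
  φ: 39 + 17/60 + 53/3600 = 39.298056
  S → negative
  Longitude: 57′ + 37.8″ = 57.63000′; 16 + 57.63000/60 = 16.960500
  hemisphere W, so the sign is −
Point 3:
  Latitude: split at 2 digits → 36° and 41.7704′; 36 + 41.7704/60 = 36.696173
  N → positive
  Lon: split at 3 digits → 132° and 54.44575′; 132 + 54.44575/60 = 132.907429
  W → negative
Point 4:
  Latitude: 14 + 3/60 + 14/3600 = 14.053889
  N ⇒ keep positive
  λ: 112° + 21/60 + 48/3600 = 112 + 0.350000 + 0.013333 = 112.363333
  E ⇒ keep positive
Point 5:
  Latitude: 29′ + 15.03″ = 29.25050′; 44 + 29.25050/60 = 44.487508
  S → negative
  Lon: 1′ + 50″ = 1.83333′; 171 + 1.83333/60 = 171.030556
  W → negative
Point 6:
  Lat: 33.2943′ = 0.554905°; total 0.554905
  S → negative
  λ: 76 + 58.742/60 = 76.979033
  W ⇒ negate

1. -22.52054, -63.82578
2. -39.29806, -16.96050
3. 36.69617, -132.90743
4. 14.05389, 112.36333
5. -44.48751, -171.03056
6. -0.55491, -76.97903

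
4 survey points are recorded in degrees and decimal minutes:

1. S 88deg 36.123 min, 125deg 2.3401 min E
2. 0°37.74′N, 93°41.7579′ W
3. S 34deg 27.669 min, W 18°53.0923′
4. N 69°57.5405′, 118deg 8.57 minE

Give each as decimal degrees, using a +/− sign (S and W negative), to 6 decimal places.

Point 1:
  Latitude: 88 + 36.123/60 = 88.6020500
  hemisphere S, so the sign is −
  Lon: 2.3401′ = 0.039002°; total 125.0390017
  E ⇒ keep positive
Point 2:
  φ: 37.74′ = 0.629000°; total 0.6290000
  N ⇒ keep positive
  Longitude: 41.7579′ = 0.695965°; total 93.6959650
  W ⇒ negate
Point 3:
  φ: 34 + 27.669/60 = 34.4611500
  S → negative
  λ: 18 + 53.0923/60 = 18.8848717
  W → negative
Point 4:
  Latitude: 69 + 57.5405/60 = 69.9590083
  N ⇒ keep positive
  Longitude: 118 + 8.57/60 = 118.1428333
  E ⇒ keep positive

1. -88.602050, 125.039002
2. 0.629000, -93.695965
3. -34.461150, -18.884872
4. 69.959008, 118.142833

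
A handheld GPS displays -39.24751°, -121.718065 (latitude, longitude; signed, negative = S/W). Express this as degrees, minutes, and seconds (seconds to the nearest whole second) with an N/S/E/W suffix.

39°14′51″ S, 121°43′5″ W

Latitude is negative → S; |value| = 39.247510
φ: 0.247510° → 14.85060′; 0.85060 × 60 = 51.04″
Longitude is negative → W; |value| = 121.718065
Longitude: whole degrees 121; 43.08390′ → 43′ and 5.03″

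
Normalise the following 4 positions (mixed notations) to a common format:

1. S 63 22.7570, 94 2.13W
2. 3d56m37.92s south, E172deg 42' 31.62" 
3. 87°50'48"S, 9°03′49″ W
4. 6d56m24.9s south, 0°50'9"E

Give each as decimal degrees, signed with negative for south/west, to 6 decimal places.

1. -63.379283, -94.035500
2. -3.943867, 172.708783
3. -87.846667, -9.063611
4. -6.940250, 0.835833

Point 1:
  φ: 63 + 22.757/60 = 63.3792833
  S → negative
  Longitude: 94 + 2.13/60 = 94.0355000
  W → negative
Point 2:
  Latitude: 3° + 56/60 + 37.92/3600 = 3 + 0.933333 + 0.010533 = 3.9438667
  S ⇒ negate
  λ: 42′ + 31.62″ = 42.52700′; 172 + 42.52700/60 = 172.7087833
  E → positive
Point 3:
  Lat: 87 + 50/60 + 48/3600 = 87.8466667
  S → negative
  Longitude: 9° + 3/60 + 49/3600 = 9 + 0.050000 + 0.013611 = 9.0636111
  W ⇒ negate
Point 4:
  Latitude: 6° + 56/60 + 24.9/3600 = 6 + 0.933333 + 0.006917 = 6.9402500
  hemisphere S, so the sign is −
  Longitude: 0 + 50/60 + 9/3600 = 0.8358333
  E ⇒ keep positive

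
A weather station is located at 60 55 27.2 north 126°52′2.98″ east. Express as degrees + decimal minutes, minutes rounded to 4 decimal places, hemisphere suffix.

Lat: seconds/60 = 0.45333; minutes = 55 + 0.45333 = 55.453333
Lon: 52 + 2.98/60 = 52.049667′

60° 55.4533′ N, 126° 52.0497′ E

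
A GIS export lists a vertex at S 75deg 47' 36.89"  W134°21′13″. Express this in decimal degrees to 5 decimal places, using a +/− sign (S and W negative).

-75.79358, -134.35361

Lat: 47′ + 36.89″ = 47.61483′; 75 + 47.61483/60 = 75.793581
S ⇒ negate
λ: 134 + 21/60 + 13/3600 = 134.353611
W → negative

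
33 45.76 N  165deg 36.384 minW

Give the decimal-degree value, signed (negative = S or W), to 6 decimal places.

Lat: 33 + 45.76/60 = 33.7626667
N → positive
Lon: 165 + 36.384/60 = 165.6064000
W ⇒ negate

33.762667, -165.606400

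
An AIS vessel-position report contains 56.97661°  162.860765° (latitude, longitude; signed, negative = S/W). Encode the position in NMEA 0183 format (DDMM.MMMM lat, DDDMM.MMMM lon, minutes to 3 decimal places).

Latitude: 56° + 0.976610 × 60 = 56° 58.59660′
Lon: minutes = (162.860765 − 162) × 60 = 51.64590

5658.597,N / 16251.646,E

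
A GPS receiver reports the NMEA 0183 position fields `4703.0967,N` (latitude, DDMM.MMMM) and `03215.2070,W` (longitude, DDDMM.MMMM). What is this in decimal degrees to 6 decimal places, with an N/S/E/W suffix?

Lat: split at 2 digits → 47° and 3.0967′; 47 + 3.0967/60 = 47.0516117
λ: split at 3 digits → 032° and 15.207′; 32 + 15.207/60 = 32.2534500

47.051612° N, 32.253450° W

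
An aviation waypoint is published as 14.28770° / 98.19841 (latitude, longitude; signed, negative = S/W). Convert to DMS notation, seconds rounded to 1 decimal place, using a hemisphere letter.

14°17′15.7″ N, 98°11′54.3″ E

Latitude: 0.287700° → 17.26200′; 0.26200 × 60 = 15.720″
Lon: 0.198410° → 11.90460′; 0.90460 × 60 = 54.276″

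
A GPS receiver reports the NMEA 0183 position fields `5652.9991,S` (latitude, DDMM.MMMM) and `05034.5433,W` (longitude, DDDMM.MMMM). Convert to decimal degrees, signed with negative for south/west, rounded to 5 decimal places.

-56.88332, -50.57572

φ: degrees = first 2 digits = 56, minutes = 52.9991; 56 + 52.9991/60 = 56.883318
hemisphere S, so the sign is −
λ: split at 3 digits → 050° and 34.5433′; 50 + 34.5433/60 = 50.575722
W → negative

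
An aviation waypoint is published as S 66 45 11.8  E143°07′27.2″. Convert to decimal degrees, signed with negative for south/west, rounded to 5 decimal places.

Lat: 45′ + 11.8″ = 45.19667′; 66 + 45.19667/60 = 66.753278
S → negative
Lon: 143 + 7/60 + 27.2/3600 = 143.124222
E ⇒ keep positive

-66.75328, 143.12422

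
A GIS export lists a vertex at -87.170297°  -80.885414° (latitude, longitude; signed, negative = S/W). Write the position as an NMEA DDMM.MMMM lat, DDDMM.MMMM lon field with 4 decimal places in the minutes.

8710.2178,S / 08053.1248,W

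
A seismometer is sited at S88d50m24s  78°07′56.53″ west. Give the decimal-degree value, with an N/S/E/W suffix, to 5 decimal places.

88.84000° S, 78.13237° W

φ: 88° + 50/60 + 24/3600 = 88 + 0.833333 + 0.006667 = 88.840000
λ: 78 + 7/60 + 56.53/3600 = 78.132369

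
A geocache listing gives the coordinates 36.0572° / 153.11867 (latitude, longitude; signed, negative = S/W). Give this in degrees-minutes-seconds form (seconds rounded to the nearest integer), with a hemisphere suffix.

φ: 0.057200 × 60 = 3.43200′ → 3′, remainder × 60 = 25.92″
λ: 0.118670 × 60 = 7.12020′ → 7′, remainder × 60 = 7.21″

36°03′26″ N, 153°07′7″ E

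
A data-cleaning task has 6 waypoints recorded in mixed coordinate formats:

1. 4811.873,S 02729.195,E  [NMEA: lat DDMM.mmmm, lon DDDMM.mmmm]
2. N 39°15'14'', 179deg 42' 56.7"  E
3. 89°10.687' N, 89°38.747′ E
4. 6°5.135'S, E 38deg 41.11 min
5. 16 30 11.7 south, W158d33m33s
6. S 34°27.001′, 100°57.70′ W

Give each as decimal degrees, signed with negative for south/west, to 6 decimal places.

Point 1:
  Latitude: degrees = first 2 digits = 48, minutes = 11.873; 48 + 11.873/60 = 48.1978833
  hemisphere S, so the sign is −
  Longitude: split at 3 digits → 027° and 29.195′; 27 + 29.195/60 = 27.4865833
  E ⇒ keep positive
Point 2:
  φ: 39° + 15/60 + 14/3600 = 39 + 0.250000 + 0.003889 = 39.2538889
  N → positive
  λ: 42′ + 56.7″ = 42.94500′; 179 + 42.94500/60 = 179.7157500
  E → positive
Point 3:
  Latitude: 89 + 10.687/60 = 89.1781167
  N ⇒ keep positive
  Longitude: 38.747′ = 0.645783°; total 89.6457833
  E ⇒ keep positive
Point 4:
  Latitude: 5.135′ = 0.085583°; total 6.0855833
  hemisphere S, so the sign is −
  Longitude: 38 + 41.11/60 = 38.6851667
  E ⇒ keep positive
Point 5:
  Lat: 16° + 30/60 + 11.7/3600 = 16 + 0.500000 + 0.003250 = 16.5032500
  S → negative
  Longitude: 158° + 33/60 + 33/3600 = 158 + 0.550000 + 0.009167 = 158.5591667
  W ⇒ negate
Point 6:
  φ: 34 + 27.001/60 = 34.4500167
  hemisphere S, so the sign is −
  λ: 100 + 57.7/60 = 100.9616667
  hemisphere W, so the sign is −

1. -48.197883, 27.486583
2. 39.253889, 179.715750
3. 89.178117, 89.645783
4. -6.085583, 38.685167
5. -16.503250, -158.559167
6. -34.450017, -100.961667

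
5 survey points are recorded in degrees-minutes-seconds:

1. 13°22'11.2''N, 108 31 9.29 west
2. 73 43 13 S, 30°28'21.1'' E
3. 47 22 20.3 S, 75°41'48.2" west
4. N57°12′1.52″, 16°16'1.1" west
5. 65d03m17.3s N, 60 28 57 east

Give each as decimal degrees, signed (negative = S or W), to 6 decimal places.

1. 13.369778, -108.519247
2. -73.720278, 30.472528
3. -47.372306, -75.696722
4. 57.200422, -16.266972
5. 65.054806, 60.482500

Point 1:
  Latitude: 13 + 22/60 + 11.2/3600 = 13.3697778
  N ⇒ keep positive
  λ: 108° + 31/60 + 9.29/3600 = 108 + 0.516667 + 0.002581 = 108.5192472
  hemisphere W, so the sign is −
Point 2:
  Latitude: 43′ + 13″ = 43.21667′; 73 + 43.21667/60 = 73.7202778
  hemisphere S, so the sign is −
  λ: 28′ + 21.1″ = 28.35167′; 30 + 28.35167/60 = 30.4725278
  E ⇒ keep positive
Point 3:
  Latitude: 47° + 22/60 + 20.3/3600 = 47 + 0.366667 + 0.005639 = 47.3723056
  hemisphere S, so the sign is −
  λ: 75° + 41/60 + 48.2/3600 = 75 + 0.683333 + 0.013389 = 75.6967222
  hemisphere W, so the sign is −
Point 4:
  Latitude: 12′ + 1.52″ = 12.02533′; 57 + 12.02533/60 = 57.2004222
  N → positive
  Lon: 16° + 16/60 + 1.1/3600 = 16 + 0.266667 + 0.000306 = 16.2669722
  W ⇒ negate
Point 5:
  φ: 65 + 3/60 + 17.3/3600 = 65.0548056
  N ⇒ keep positive
  λ: 28′ + 57″ = 28.95000′; 60 + 28.95000/60 = 60.4825000
  E → positive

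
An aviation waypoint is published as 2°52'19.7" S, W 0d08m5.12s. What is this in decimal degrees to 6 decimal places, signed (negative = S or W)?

Lat: 2 + 52/60 + 19.7/3600 = 2.8721389
S → negative
Lon: 0° + 8/60 + 5.12/3600 = 0 + 0.133333 + 0.001422 = 0.1347556
hemisphere W, so the sign is −

-2.872139, -0.134756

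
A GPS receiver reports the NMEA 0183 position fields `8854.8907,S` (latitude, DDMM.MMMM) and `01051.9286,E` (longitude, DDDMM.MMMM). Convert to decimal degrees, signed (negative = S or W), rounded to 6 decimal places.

-88.914845, 10.865477

φ: degrees = first 2 digits = 88, minutes = 54.8907; 88 + 54.8907/60 = 88.9148450
S ⇒ negate
Longitude: degrees = first 3 digits = 10, minutes = 51.9286; 10 + 51.9286/60 = 10.8654767
E ⇒ keep positive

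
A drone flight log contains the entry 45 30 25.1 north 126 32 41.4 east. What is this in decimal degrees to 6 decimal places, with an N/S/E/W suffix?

45.506972° N, 126.544833° E

Latitude: 45° + 30/60 + 25.1/3600 = 45 + 0.500000 + 0.006972 = 45.5069722
Lon: 32′ + 41.4″ = 32.69000′; 126 + 32.69000/60 = 126.5448333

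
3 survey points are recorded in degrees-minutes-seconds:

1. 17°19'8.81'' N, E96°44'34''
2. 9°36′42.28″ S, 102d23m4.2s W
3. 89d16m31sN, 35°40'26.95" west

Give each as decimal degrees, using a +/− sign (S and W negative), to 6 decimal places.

Point 1:
  φ: 17° + 19/60 + 8.81/3600 = 17 + 0.316667 + 0.002447 = 17.3191139
  N → positive
  Longitude: 96° + 44/60 + 34/3600 = 96 + 0.733333 + 0.009444 = 96.7427778
  E ⇒ keep positive
Point 2:
  φ: 36′ + 42.28″ = 36.70467′; 9 + 36.70467/60 = 9.6117444
  hemisphere S, so the sign is −
  Lon: 23′ + 4.2″ = 23.07000′; 102 + 23.07000/60 = 102.3845000
  hemisphere W, so the sign is −
Point 3:
  φ: 89 + 16/60 + 31/3600 = 89.2752778
  N → positive
  Longitude: 35° + 40/60 + 26.95/3600 = 35 + 0.666667 + 0.007486 = 35.6741528
  W → negative

1. 17.319114, 96.742778
2. -9.611744, -102.384500
3. 89.275278, -35.674153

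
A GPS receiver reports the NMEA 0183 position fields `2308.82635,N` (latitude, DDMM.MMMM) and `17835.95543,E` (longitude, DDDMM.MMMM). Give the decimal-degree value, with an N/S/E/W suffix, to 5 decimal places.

Latitude: split at 2 digits → 23° and 8.82635′; 23 + 8.82635/60 = 23.147106
λ: split at 3 digits → 178° and 35.95543′; 178 + 35.95543/60 = 178.599257

23.14711° N, 178.59926° E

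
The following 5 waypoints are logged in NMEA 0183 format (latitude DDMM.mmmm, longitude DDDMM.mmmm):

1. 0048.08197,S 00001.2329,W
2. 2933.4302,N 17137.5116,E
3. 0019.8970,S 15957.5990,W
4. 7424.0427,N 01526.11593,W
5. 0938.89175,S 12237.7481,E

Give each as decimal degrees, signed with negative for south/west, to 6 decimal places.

1. -0.801366, -0.020548
2. 29.557170, 171.625193
3. -0.331617, -159.959983
4. 74.400712, -15.435266
5. -9.648196, 122.629135

Point 1:
  Latitude: degrees = first 2 digits = 0, minutes = 48.08197; 0 + 48.08197/60 = 0.8013662
  hemisphere S, so the sign is −
  Lon: split at 3 digits → 000° and 1.2329′; 0 + 1.2329/60 = 0.0205483
  W → negative
Point 2:
  Latitude: degrees = first 2 digits = 29, minutes = 33.4302; 29 + 33.4302/60 = 29.5571700
  N ⇒ keep positive
  Lon: split at 3 digits → 171° and 37.5116′; 171 + 37.5116/60 = 171.6251933
  E → positive
Point 3:
  Lat: split at 2 digits → 00° and 19.897′; 0 + 19.897/60 = 0.3316167
  S → negative
  Longitude: split at 3 digits → 159° and 57.599′; 159 + 57.599/60 = 159.9599833
  W → negative
Point 4:
  φ: split at 2 digits → 74° and 24.0427′; 74 + 24.0427/60 = 74.4007117
  N → positive
  Lon: split at 3 digits → 015° and 26.11593′; 15 + 26.11593/60 = 15.4352655
  W ⇒ negate
Point 5:
  Latitude: degrees = first 2 digits = 9, minutes = 38.89175; 9 + 38.89175/60 = 9.6481958
  S → negative
  Lon: degrees = first 3 digits = 122, minutes = 37.7481; 122 + 37.7481/60 = 122.6291350
  E → positive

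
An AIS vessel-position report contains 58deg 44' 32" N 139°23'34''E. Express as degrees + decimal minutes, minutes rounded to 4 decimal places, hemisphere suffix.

58° 44.5333′ N, 139° 23.5667′ E

Latitude: 44 + 32/60 = 44.533333′
λ: 23 + 34/60 = 23.566667′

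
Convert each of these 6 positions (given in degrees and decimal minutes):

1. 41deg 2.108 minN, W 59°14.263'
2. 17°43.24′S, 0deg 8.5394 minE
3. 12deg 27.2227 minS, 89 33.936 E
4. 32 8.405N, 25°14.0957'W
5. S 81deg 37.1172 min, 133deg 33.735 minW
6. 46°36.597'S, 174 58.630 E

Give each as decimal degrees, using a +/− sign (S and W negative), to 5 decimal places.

Point 1:
  φ: 2.108′ = 0.035133°; total 41.035133
  N → positive
  λ: 59 + 14.263/60 = 59.237717
  W → negative
Point 2:
  Lat: 17 + 43.24/60 = 17.720667
  S ⇒ negate
  Longitude: 0 + 8.5394/60 = 0.142323
  E ⇒ keep positive
Point 3:
  Lat: 27.2227′ = 0.453712°; total 12.453712
  S → negative
  Lon: 33.936′ = 0.565600°; total 89.565600
  E ⇒ keep positive
Point 4:
  φ: 8.405′ = 0.140083°; total 32.140083
  N → positive
  Longitude: 25 + 14.0957/60 = 25.234928
  W ⇒ negate
Point 5:
  Lat: 37.1172′ = 0.618620°; total 81.618620
  S → negative
  Lon: 133 + 33.735/60 = 133.562250
  hemisphere W, so the sign is −
Point 6:
  Latitude: 36.597′ = 0.609950°; total 46.609950
  S → negative
  Lon: 58.63′ = 0.977167°; total 174.977167
  E → positive

1. 41.03513, -59.23772
2. -17.72067, 0.14232
3. -12.45371, 89.56560
4. 32.14008, -25.23493
5. -81.61862, -133.56225
6. -46.60995, 174.97717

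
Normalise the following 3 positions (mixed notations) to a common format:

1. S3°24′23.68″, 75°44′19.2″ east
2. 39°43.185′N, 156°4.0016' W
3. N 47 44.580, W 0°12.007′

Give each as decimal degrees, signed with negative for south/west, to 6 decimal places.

1. -3.406578, 75.738667
2. 39.719750, -156.066693
3. 47.743000, -0.200117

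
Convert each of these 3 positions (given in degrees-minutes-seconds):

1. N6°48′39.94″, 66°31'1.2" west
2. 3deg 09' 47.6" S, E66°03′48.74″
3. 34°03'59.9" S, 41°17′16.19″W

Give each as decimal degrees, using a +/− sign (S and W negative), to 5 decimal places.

1. 6.81109, -66.51700
2. -3.16322, 66.06354
3. -34.06664, -41.28783

Point 1:
  Latitude: 6 + 48/60 + 39.94/3600 = 6.811094
  N → positive
  Lon: 66 + 31/60 + 1.2/3600 = 66.517000
  W → negative
Point 2:
  Latitude: 9′ + 47.6″ = 9.79333′; 3 + 9.79333/60 = 3.163222
  S → negative
  Lon: 3′ + 48.74″ = 3.81233′; 66 + 3.81233/60 = 66.063539
  E → positive
Point 3:
  φ: 34 + 3/60 + 59.9/3600 = 34.066639
  S ⇒ negate
  Longitude: 41° + 17/60 + 16.19/3600 = 41 + 0.283333 + 0.004497 = 41.287831
  W ⇒ negate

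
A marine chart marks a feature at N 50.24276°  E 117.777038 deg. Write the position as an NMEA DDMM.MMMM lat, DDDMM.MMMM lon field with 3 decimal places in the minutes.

Latitude: fractional part 0.242760 → 14.56560 minutes
λ: minutes = (117.777038 − 117) × 60 = 46.62228

5014.566,N / 11746.622,E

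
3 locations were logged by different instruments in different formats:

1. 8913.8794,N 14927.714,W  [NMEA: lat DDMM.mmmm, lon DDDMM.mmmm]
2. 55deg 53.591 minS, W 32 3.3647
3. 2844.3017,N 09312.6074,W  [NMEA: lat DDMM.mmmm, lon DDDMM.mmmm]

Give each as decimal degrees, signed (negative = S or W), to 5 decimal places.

Point 1:
  Latitude: split at 2 digits → 89° and 13.8794′; 89 + 13.8794/60 = 89.231323
  N → positive
  Longitude: split at 3 digits → 149° and 27.714′; 149 + 27.714/60 = 149.461900
  W ⇒ negate
Point 2:
  Lat: 53.591′ = 0.893183°; total 55.893183
  S → negative
  Lon: 32 + 3.3647/60 = 32.056078
  W → negative
Point 3:
  Latitude: degrees = first 2 digits = 28, minutes = 44.3017; 28 + 44.3017/60 = 28.738362
  N ⇒ keep positive
  Lon: split at 3 digits → 093° and 12.6074′; 93 + 12.6074/60 = 93.210123
  hemisphere W, so the sign is −

1. 89.23132, -149.46190
2. -55.89318, -32.05608
3. 28.73836, -93.21012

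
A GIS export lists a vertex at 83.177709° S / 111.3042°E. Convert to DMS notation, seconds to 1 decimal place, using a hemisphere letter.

83°10′39.8″ S, 111°18′15.1″ E

φ: whole degrees 83; 10.66254′ → 10′ and 39.752″
Longitude: 0.304200° → 18.25200′; 0.25200 × 60 = 15.120″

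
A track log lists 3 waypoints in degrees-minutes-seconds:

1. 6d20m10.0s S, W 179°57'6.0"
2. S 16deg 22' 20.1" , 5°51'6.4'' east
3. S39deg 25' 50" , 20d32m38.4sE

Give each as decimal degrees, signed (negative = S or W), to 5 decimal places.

1. -6.33611, -179.95167
2. -16.37225, 5.85178
3. -39.43056, 20.54400

Point 1:
  Lat: 6 + 20/60 + 10/3600 = 6.336111
  hemisphere S, so the sign is −
  Lon: 57′ + 6″ = 57.10000′; 179 + 57.10000/60 = 179.951667
  W → negative
Point 2:
  φ: 16 + 22/60 + 20.1/3600 = 16.372250
  hemisphere S, so the sign is −
  Longitude: 5 + 51/60 + 6.4/3600 = 5.851778
  E → positive
Point 3:
  Lat: 39° + 25/60 + 50/3600 = 39 + 0.416667 + 0.013889 = 39.430556
  hemisphere S, so the sign is −
  λ: 20° + 32/60 + 38.4/3600 = 20 + 0.533333 + 0.010667 = 20.544000
  E ⇒ keep positive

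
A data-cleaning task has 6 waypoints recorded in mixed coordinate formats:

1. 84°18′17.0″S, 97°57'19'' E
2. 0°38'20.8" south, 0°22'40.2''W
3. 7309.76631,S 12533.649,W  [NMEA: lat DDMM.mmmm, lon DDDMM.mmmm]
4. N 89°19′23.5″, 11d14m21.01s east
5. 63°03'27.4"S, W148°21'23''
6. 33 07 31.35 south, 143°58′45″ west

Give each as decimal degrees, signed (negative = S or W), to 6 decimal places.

Point 1:
  Latitude: 18′ + 17″ = 18.28333′; 84 + 18.28333/60 = 84.3047222
  hemisphere S, so the sign is −
  Longitude: 97° + 57/60 + 19/3600 = 97 + 0.950000 + 0.005278 = 97.9552778
  E ⇒ keep positive
Point 2:
  Latitude: 38′ + 20.8″ = 38.34667′; 0 + 38.34667/60 = 0.6391111
  S → negative
  λ: 0° + 22/60 + 40.2/3600 = 0 + 0.366667 + 0.011167 = 0.3778333
  W → negative
Point 3:
  φ: degrees = first 2 digits = 73, minutes = 9.76631; 73 + 9.76631/60 = 73.1627718
  hemisphere S, so the sign is −
  λ: split at 3 digits → 125° and 33.649′; 125 + 33.649/60 = 125.5608167
  hemisphere W, so the sign is −
Point 4:
  Lat: 89° + 19/60 + 23.5/3600 = 89 + 0.316667 + 0.006528 = 89.3231944
  N → positive
  Longitude: 11° + 14/60 + 21.01/3600 = 11 + 0.233333 + 0.005836 = 11.2391694
  E ⇒ keep positive
Point 5:
  Lat: 63° + 3/60 + 27.4/3600 = 63 + 0.050000 + 0.007611 = 63.0576111
  S → negative
  λ: 148° + 21/60 + 23/3600 = 148 + 0.350000 + 0.006389 = 148.3563889
  W ⇒ negate
Point 6:
  φ: 7′ + 31.35″ = 7.52250′; 33 + 7.52250/60 = 33.1253750
  S ⇒ negate
  λ: 143 + 58/60 + 45/3600 = 143.9791667
  W → negative

1. -84.304722, 97.955278
2. -0.639111, -0.377833
3. -73.162772, -125.560817
4. 89.323194, 11.239169
5. -63.057611, -148.356389
6. -33.125375, -143.979167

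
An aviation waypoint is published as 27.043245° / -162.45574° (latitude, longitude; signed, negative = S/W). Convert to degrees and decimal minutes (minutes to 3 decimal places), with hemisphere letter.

27° 2.595′ N, 162° 27.344′ W

Lat: 27° + 0.043245 × 60 = 27° 2.59470′
Longitude is negative → W; |value| = 162.455740
λ: 162° + 0.455740 × 60 = 162° 27.34440′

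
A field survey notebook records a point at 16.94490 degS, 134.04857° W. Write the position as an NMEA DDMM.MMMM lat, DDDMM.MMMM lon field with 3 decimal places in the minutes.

Lat: minutes = (16.944900 − 16) × 60 = 56.69400
Lon: 134° + 0.048570 × 60 = 134° 2.91420′

1656.694,S / 13402.914,W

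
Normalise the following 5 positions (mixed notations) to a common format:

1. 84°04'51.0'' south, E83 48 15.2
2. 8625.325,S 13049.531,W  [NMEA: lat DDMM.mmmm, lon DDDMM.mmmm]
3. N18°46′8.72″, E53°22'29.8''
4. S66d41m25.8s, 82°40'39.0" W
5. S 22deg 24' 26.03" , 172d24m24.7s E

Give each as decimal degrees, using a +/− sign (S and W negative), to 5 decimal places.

Point 1:
  Lat: 4′ + 51″ = 4.85000′; 84 + 4.85000/60 = 84.080833
  S ⇒ negate
  Longitude: 48′ + 15.2″ = 48.25333′; 83 + 48.25333/60 = 83.804222
  E ⇒ keep positive
Point 2:
  Latitude: degrees = first 2 digits = 86, minutes = 25.325; 86 + 25.325/60 = 86.422083
  hemisphere S, so the sign is −
  Longitude: split at 3 digits → 130° and 49.531′; 130 + 49.531/60 = 130.825517
  hemisphere W, so the sign is −
Point 3:
  φ: 18 + 46/60 + 8.72/3600 = 18.769089
  N → positive
  Longitude: 22′ + 29.8″ = 22.49667′; 53 + 22.49667/60 = 53.374944
  E ⇒ keep positive
Point 4:
  Lat: 41′ + 25.8″ = 41.43000′; 66 + 41.43000/60 = 66.690500
  S → negative
  Longitude: 40′ + 39″ = 40.65000′; 82 + 40.65000/60 = 82.677500
  W → negative
Point 5:
  Latitude: 22 + 24/60 + 26.03/3600 = 22.407231
  S → negative
  Lon: 172 + 24/60 + 24.7/3600 = 172.406861
  E → positive

1. -84.08083, 83.80422
2. -86.42208, -130.82552
3. 18.76909, 53.37494
4. -66.69050, -82.67750
5. -22.40723, 172.40686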